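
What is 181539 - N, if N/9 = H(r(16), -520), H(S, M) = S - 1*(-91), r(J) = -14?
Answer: 180846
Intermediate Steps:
H(S, M) = 91 + S (H(S, M) = S + 91 = 91 + S)
N = 693 (N = 9*(91 - 14) = 9*77 = 693)
181539 - N = 181539 - 1*693 = 181539 - 693 = 180846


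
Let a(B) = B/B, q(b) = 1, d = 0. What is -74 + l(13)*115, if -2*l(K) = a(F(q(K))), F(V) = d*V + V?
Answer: -263/2 ≈ -131.50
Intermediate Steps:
F(V) = V (F(V) = 0*V + V = 0 + V = V)
a(B) = 1
l(K) = -½ (l(K) = -½*1 = -½)
-74 + l(13)*115 = -74 - ½*115 = -74 - 115/2 = -263/2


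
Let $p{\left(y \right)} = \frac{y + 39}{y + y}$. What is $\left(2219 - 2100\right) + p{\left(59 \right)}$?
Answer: $\frac{7070}{59} \approx 119.83$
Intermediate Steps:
$p{\left(y \right)} = \frac{39 + y}{2 y}$
$\left(2219 - 2100\right) + p{\left(59 \right)} = \left(2219 - 2100\right) + \frac{39 + 59}{2 \cdot 59} = \left(2219 - 2100\right) + \frac{1}{2} \cdot \frac{1}{59} \cdot 98 = 119 + \frac{49}{59} = \frac{7070}{59}$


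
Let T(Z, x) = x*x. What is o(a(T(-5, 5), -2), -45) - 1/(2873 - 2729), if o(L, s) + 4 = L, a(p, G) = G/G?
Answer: -433/144 ≈ -3.0069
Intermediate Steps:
T(Z, x) = x²
a(p, G) = 1
o(L, s) = -4 + L
o(a(T(-5, 5), -2), -45) - 1/(2873 - 2729) = (-4 + 1) - 1/(2873 - 2729) = -3 - 1/144 = -433/144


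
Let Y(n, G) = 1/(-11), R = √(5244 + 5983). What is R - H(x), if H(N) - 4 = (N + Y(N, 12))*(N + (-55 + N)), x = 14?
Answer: 4087/11 + √11227 ≈ 477.50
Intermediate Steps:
R = √11227 ≈ 105.96
Y(n, G) = -1/11
H(N) = 4 + (-55 + 2*N)*(-1/11 + N) (H(N) = 4 + (N - 1/11)*(N + (-55 + N)) = 4 + (-1/11 + N)*(-55 + 2*N) = 4 + (-55 + 2*N)*(-1/11 + N))
R - H(x) = √11227 - (9 + 2*14² - 607/11*14) = √11227 - (9 + 2*196 - 8498/11) = √11227 - (9 + 392 - 8498/11) = √11227 - 1*(-4087/11) = √11227 + 4087/11 = 4087/11 + √11227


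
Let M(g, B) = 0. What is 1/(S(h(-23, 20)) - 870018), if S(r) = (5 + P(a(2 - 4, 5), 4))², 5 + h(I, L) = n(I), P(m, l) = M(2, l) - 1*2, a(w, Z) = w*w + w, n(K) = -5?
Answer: -1/870009 ≈ -1.1494e-6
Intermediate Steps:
a(w, Z) = w + w² (a(w, Z) = w² + w = w + w²)
P(m, l) = -2 (P(m, l) = 0 - 1*2 = 0 - 2 = -2)
h(I, L) = -10 (h(I, L) = -5 - 5 = -10)
S(r) = 9 (S(r) = (5 - 2)² = 3² = 9)
1/(S(h(-23, 20)) - 870018) = 1/(9 - 870018) = 1/(-870009) = -1/870009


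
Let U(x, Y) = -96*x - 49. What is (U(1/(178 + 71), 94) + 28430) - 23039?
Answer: 443354/83 ≈ 5341.6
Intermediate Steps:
U(x, Y) = -49 - 96*x
(U(1/(178 + 71), 94) + 28430) - 23039 = ((-49 - 96/(178 + 71)) + 28430) - 23039 = ((-49 - 96/249) + 28430) - 23039 = ((-49 - 96*1/249) + 28430) - 23039 = ((-49 - 32/83) + 28430) - 23039 = (-4099/83 + 28430) - 23039 = 2355591/83 - 23039 = 443354/83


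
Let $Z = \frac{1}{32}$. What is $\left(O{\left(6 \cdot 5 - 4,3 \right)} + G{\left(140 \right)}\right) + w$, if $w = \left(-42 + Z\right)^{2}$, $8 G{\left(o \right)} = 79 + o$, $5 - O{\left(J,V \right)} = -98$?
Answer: $\frac{1937153}{1024} \approx 1891.8$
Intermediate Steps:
$O{\left(J,V \right)} = 103$ ($O{\left(J,V \right)} = 5 - -98 = 5 + 98 = 103$)
$G{\left(o \right)} = \frac{79}{8} + \frac{o}{8}$ ($G{\left(o \right)} = \frac{79 + o}{8} = \frac{79}{8} + \frac{o}{8}$)
$Z = \frac{1}{32} \approx 0.03125$
$w = \frac{1803649}{1024}$ ($w = \left(-42 + \frac{1}{32}\right)^{2} = \left(- \frac{1343}{32}\right)^{2} = \frac{1803649}{1024} \approx 1761.4$)
$\left(O{\left(6 \cdot 5 - 4,3 \right)} + G{\left(140 \right)}\right) + w = \left(103 + \left(\frac{79}{8} + \frac{1}{8} \cdot 140\right)\right) + \frac{1803649}{1024} = \left(103 + \left(\frac{79}{8} + \frac{35}{2}\right)\right) + \frac{1803649}{1024} = \left(103 + \frac{219}{8}\right) + \frac{1803649}{1024} = \frac{1043}{8} + \frac{1803649}{1024} = \frac{1937153}{1024}$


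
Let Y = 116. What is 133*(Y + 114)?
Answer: 30590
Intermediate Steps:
133*(Y + 114) = 133*(116 + 114) = 133*230 = 30590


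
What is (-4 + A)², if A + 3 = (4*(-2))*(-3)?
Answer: 289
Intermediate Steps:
A = 21 (A = -3 + (4*(-2))*(-3) = -3 - 8*(-3) = -3 + 24 = 21)
(-4 + A)² = (-4 + 21)² = 17² = 289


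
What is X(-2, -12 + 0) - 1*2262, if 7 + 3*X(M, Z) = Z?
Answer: -6805/3 ≈ -2268.3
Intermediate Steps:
X(M, Z) = -7/3 + Z/3
X(-2, -12 + 0) - 1*2262 = (-7/3 + (-12 + 0)/3) - 1*2262 = (-7/3 + (1/3)*(-12)) - 2262 = (-7/3 - 4) - 2262 = -19/3 - 2262 = -6805/3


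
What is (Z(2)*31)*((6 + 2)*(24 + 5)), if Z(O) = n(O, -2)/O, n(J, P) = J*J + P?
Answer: 7192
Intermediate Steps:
n(J, P) = P + J² (n(J, P) = J² + P = P + J²)
Z(O) = (-2 + O²)/O
(Z(2)*31)*((6 + 2)*(24 + 5)) = ((2 - 2/2)*31)*((6 + 2)*(24 + 5)) = ((2 - 2*½)*31)*(8*29) = ((2 - 1)*31)*232 = (1*31)*232 = 31*232 = 7192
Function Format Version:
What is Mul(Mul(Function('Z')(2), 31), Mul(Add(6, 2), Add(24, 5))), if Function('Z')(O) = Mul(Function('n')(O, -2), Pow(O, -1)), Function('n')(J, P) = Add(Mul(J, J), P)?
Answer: 7192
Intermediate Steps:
Function('n')(J, P) = Add(P, Pow(J, 2)) (Function('n')(J, P) = Add(Pow(J, 2), P) = Add(P, Pow(J, 2)))
Function('Z')(O) = Mul(Pow(O, -1), Add(-2, Pow(O, 2))) (Function('Z')(O) = Mul(Add(-2, Pow(O, 2)), Pow(O, -1)) = Mul(Pow(O, -1), Add(-2, Pow(O, 2))))
Mul(Mul(Function('Z')(2), 31), Mul(Add(6, 2), Add(24, 5))) = Mul(Mul(Add(2, Mul(-2, Pow(2, -1))), 31), Mul(Add(6, 2), Add(24, 5))) = Mul(Mul(Add(2, Mul(-2, Rational(1, 2))), 31), Mul(8, 29)) = Mul(Mul(Add(2, -1), 31), 232) = Mul(Mul(1, 31), 232) = Mul(31, 232) = 7192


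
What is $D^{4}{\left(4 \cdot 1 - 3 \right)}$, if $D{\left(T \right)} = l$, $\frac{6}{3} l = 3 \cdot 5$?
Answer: $\frac{50625}{16} \approx 3164.1$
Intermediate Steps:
$l = \frac{15}{2}$ ($l = \frac{3 \cdot 5}{2} = \frac{1}{2} \cdot 15 = \frac{15}{2} \approx 7.5$)
$D{\left(T \right)} = \frac{15}{2}$
$D^{4}{\left(4 \cdot 1 - 3 \right)} = \left(\frac{15}{2}\right)^{4} = \frac{50625}{16}$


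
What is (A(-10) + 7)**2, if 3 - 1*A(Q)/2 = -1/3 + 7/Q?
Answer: 51076/225 ≈ 227.00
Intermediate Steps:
A(Q) = 20/3 - 14/Q (A(Q) = 6 - 2*(-1/3 + 7/Q) = 6 + (2/3 - 14/Q) = 20/3 - 14/Q)
(A(-10) + 7)**2 = ((20/3 - 14/(-10)) + 7)**2 = ((20/3 - 14*(-1/10)) + 7)**2 = ((20/3 + 7/5) + 7)**2 = (121/15 + 7)**2 = (226/15)**2 = 51076/225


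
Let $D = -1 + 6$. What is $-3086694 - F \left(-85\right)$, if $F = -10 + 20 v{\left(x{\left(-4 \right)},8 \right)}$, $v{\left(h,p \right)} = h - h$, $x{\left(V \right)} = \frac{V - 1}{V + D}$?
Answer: $-3087544$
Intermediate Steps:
$D = 5$
$x{\left(V \right)} = \frac{-1 + V}{5 + V}$ ($x{\left(V \right)} = \frac{V - 1}{V + 5} = \frac{-1 + V}{5 + V}$)
$v{\left(h,p \right)} = 0$
$F = -10$ ($F = -10 + 20 \cdot 0 = -10 + 0 = -10$)
$-3086694 - F \left(-85\right) = -3086694 - \left(-10\right) \left(-85\right) = -3086694 - 850 = -3087544$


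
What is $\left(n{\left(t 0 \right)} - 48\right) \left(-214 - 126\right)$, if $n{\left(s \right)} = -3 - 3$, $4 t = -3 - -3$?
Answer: $18360$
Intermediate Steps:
$t = 0$ ($t = \frac{-3 - -3}{4} = \frac{-3 + 3}{4} = \frac{1}{4} \cdot 0 = 0$)
$n{\left(s \right)} = -6$
$\left(n{\left(t 0 \right)} - 48\right) \left(-214 - 126\right) = \left(-6 - 48\right) \left(-214 - 126\right) = \left(-6 - 48\right) \left(-340\right) = \left(-54\right) \left(-340\right) = 18360$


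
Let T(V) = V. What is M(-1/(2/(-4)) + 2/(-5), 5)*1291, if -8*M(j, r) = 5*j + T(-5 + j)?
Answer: -29693/40 ≈ -742.33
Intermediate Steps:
M(j, r) = 5/8 - 3*j/4 (M(j, r) = -(5*j + (-5 + j))/8 = -(-5 + 6*j)/8 = 5/8 - 3*j/4)
M(-1/(2/(-4)) + 2/(-5), 5)*1291 = (5/8 - 3*(-1/(2/(-4)) + 2/(-5))/4)*1291 = (5/8 - 3*(-1/(2*(-¼)) + 2*(-⅕))/4)*1291 = (5/8 - 3*(-1/(-½) - ⅖)/4)*1291 = (5/8 - 3*(-1*(-2) - ⅖)/4)*1291 = (5/8 - 3*(2 - ⅖)/4)*1291 = (5/8 - ¾*8/5)*1291 = (5/8 - 6/5)*1291 = -23/40*1291 = -29693/40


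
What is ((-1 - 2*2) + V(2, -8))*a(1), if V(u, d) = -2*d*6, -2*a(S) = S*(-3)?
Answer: 273/2 ≈ 136.50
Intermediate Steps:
a(S) = 3*S/2 (a(S) = -S*(-3)/2 = -(-3)*S/2 = 3*S/2)
V(u, d) = -12*d
((-1 - 2*2) + V(2, -8))*a(1) = ((-1 - 2*2) - 12*(-8))*((3/2)*1) = ((-1 - 4) + 96)*(3/2) = (-5 + 96)*(3/2) = 91*(3/2) = 273/2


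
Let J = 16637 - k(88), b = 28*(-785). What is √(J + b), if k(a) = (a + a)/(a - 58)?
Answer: I*√1203495/15 ≈ 73.136*I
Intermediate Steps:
k(a) = 2*a/(-58 + a) (k(a) = (2*a)/(-58 + a) = 2*a/(-58 + a))
b = -21980
J = 249467/15 (J = 16637 - 2*88/(-58 + 88) = 16637 - 2*88/30 = 16637 - 1*88/15 = 16637 - 88/15 = 249467/15 ≈ 16631.)
√(J + b) = √(249467/15 - 21980) = √(-80233/15) = I*√1203495/15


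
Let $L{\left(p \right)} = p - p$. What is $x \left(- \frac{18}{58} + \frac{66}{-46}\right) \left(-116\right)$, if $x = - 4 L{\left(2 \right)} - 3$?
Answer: $- \frac{13968}{23} \approx -607.3$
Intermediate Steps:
$L{\left(p \right)} = 0$
$x = -3$ ($x = \left(-4\right) 0 - 3 = 0 - 3 = -3$)
$x \left(- \frac{18}{58} + \frac{66}{-46}\right) \left(-116\right) = - 3 \left(- \frac{18}{58} + \frac{66}{-46}\right) \left(-116\right) = - 3 \left(\left(-18\right) \frac{1}{58} + 66 \left(- \frac{1}{46}\right)\right) \left(-116\right) = - 3 \left(- \frac{9}{29} - \frac{33}{23}\right) \left(-116\right) = \left(-3\right) \left(- \frac{1164}{667}\right) \left(-116\right) = \frac{3492}{667} \left(-116\right) = - \frac{13968}{23}$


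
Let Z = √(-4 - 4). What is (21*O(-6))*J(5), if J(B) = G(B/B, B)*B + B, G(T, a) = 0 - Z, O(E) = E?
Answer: -630 + 1260*I*√2 ≈ -630.0 + 1781.9*I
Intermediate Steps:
Z = 2*I*√2 (Z = √(-8) = 2*I*√2 ≈ 2.8284*I)
G(T, a) = -2*I*√2 (G(T, a) = 0 - 2*I*√2 = -2*I*√2)
J(B) = B - 2*I*B*√2 (J(B) = (-2*I*√2)*B + B = -2*I*B*√2 + B = B - 2*I*B*√2)
(21*O(-6))*J(5) = (21*(-6))*(5*(1 - 2*I*√2)) = -126*(5 - 10*I*√2) = -630 + 1260*I*√2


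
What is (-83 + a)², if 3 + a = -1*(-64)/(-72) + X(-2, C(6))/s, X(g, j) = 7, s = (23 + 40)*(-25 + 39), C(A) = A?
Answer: 13315201/1764 ≈ 7548.3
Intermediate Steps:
s = 882 (s = 63*14 = 882)
a = -163/42 (a = -3 + (-1*(-64)/(-72) + 7/882) = -3 + (64*(-1/72) + 7*(1/882)) = -3 + (-8/9 + 1/126) = -3 - 37/42 = -163/42 ≈ -3.8810)
(-83 + a)² = (-83 - 163/42)² = (-3649/42)² = 13315201/1764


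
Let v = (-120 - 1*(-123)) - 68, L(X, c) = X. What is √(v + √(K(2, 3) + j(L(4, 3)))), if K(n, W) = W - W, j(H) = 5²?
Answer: 2*I*√15 ≈ 7.746*I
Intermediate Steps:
j(H) = 25
K(n, W) = 0
v = -65 (v = (-120 + 123) - 68 = 3 - 68 = -65)
√(v + √(K(2, 3) + j(L(4, 3)))) = √(-65 + √(0 + 25)) = √(-65 + √25) = √(-65 + 5) = √(-60) = 2*I*√15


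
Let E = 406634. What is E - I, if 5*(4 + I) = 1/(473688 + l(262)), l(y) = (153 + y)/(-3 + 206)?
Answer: 195509677831807/480795395 ≈ 4.0664e+5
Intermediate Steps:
l(y) = 153/203 + y/203 (l(y) = (153 + y)/203 = (153 + y)*(1/203) = 153/203 + y/203)
I = -1923181377/480795395 (I = -4 + 1/(5*(473688 + (153/203 + (1/203)*262))) = -4 + 1/(5*(473688 + (153/203 + 262/203))) = -4 + 1/(5*(473688 + 415/203)) = -4 + 1/(5*(96159079/203)) = -4 + (⅕)*(203/96159079) = -4 + 203/480795395 = -1923181377/480795395 ≈ -4.0000)
E - I = 406634 - 1*(-1923181377/480795395) = 406634 + 1923181377/480795395 = 195509677831807/480795395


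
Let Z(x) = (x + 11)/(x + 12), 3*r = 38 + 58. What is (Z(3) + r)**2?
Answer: 244036/225 ≈ 1084.6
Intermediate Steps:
r = 32 (r = (38 + 58)/3 = (1/3)*96 = 32)
Z(x) = (11 + x)/(12 + x)
(Z(3) + r)**2 = ((11 + 3)/(12 + 3) + 32)**2 = (14/15 + 32)**2 = (494/15)**2 = 244036/225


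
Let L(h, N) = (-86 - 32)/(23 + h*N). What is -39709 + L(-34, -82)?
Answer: -111622117/2811 ≈ -39709.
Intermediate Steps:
L(h, N) = -118/(23 + N*h)
-39709 + L(-34, -82) = -39709 - 118/(23 - 82*(-34)) = -39709 - 118/(23 + 2788) = -39709 - 118/2811 = -111622117/2811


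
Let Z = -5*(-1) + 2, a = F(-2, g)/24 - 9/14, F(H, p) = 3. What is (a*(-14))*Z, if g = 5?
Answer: 203/4 ≈ 50.750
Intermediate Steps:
a = -29/56 (a = 3/24 - 9/14 = 3*(1/24) - 9*1/14 = ⅛ - 9/14 = -29/56 ≈ -0.51786)
Z = 7 (Z = 5 + 2 = 7)
(a*(-14))*Z = -29/56*(-14)*7 = (29/4)*7 = 203/4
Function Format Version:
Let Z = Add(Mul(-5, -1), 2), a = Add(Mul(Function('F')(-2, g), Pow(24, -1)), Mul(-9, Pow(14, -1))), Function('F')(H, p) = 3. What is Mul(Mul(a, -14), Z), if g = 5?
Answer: Rational(203, 4) ≈ 50.750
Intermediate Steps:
a = Rational(-29, 56) (a = Add(Mul(3, Pow(24, -1)), Mul(-9, Pow(14, -1))) = Add(Mul(3, Rational(1, 24)), Mul(-9, Rational(1, 14))) = Add(Rational(1, 8), Rational(-9, 14)) = Rational(-29, 56) ≈ -0.51786)
Z = 7 (Z = Add(5, 2) = 7)
Mul(Mul(a, -14), Z) = Mul(Mul(Rational(-29, 56), -14), 7) = Mul(Rational(29, 4), 7) = Rational(203, 4)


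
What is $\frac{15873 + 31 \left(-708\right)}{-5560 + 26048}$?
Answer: $- \frac{6075}{20488} \approx -0.29651$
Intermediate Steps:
$\frac{15873 + 31 \left(-708\right)}{-5560 + 26048} = \frac{15873 - 21948}{20488} = \left(-6075\right) \frac{1}{20488} = - \frac{6075}{20488}$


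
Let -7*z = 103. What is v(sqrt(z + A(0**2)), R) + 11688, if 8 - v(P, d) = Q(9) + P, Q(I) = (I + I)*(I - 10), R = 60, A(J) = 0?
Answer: 11714 - I*sqrt(721)/7 ≈ 11714.0 - 3.8359*I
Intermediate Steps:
Q(I) = 2*I*(-10 + I) (Q(I) = (2*I)*(-10 + I) = 2*I*(-10 + I))
z = -103/7 (z = -1/7*103 = -103/7 ≈ -14.714)
v(P, d) = 26 - P (v(P, d) = 8 - (2*9*(-10 + 9) + P) = 8 - (2*9*(-1) + P) = 8 - (-18 + P) = 8 + (18 - P) = 26 - P)
v(sqrt(z + A(0**2)), R) + 11688 = (26 - sqrt(-103/7 + 0)) + 11688 = (26 - sqrt(-103/7)) + 11688 = (26 - I*sqrt(721)/7) + 11688 = 11714 - I*sqrt(721)/7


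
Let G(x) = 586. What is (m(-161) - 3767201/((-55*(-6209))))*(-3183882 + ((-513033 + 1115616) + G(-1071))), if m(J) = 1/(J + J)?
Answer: 447340871422103/15708770 ≈ 2.8477e+7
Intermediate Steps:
m(J) = 1/(2*J)
(m(-161) - 3767201/((-55*(-6209))))*(-3183882 + ((-513033 + 1115616) + G(-1071))) = ((½)/(-161) - 3767201/((-55*(-6209))))*(-3183882 + ((-513033 + 1115616) + 586)) = ((½)*(-1/161) - 3767201/341495)*(-3183882 + (602583 + 586)) = (-1/322 - 3767201*1/341495)*(-3183882 + 603169) = (-1/322 - 3767201/341495)*(-2580713) = -173340031/15708770*(-2580713) = 447340871422103/15708770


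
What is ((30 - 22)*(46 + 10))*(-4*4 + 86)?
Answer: 31360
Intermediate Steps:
((30 - 22)*(46 + 10))*(-4*4 + 86) = (8*56)*(-16 + 86) = 448*70 = 31360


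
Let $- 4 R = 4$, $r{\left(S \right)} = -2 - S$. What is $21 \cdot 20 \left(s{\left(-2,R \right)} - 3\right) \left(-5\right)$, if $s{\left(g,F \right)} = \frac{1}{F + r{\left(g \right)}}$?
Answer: $8400$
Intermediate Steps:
$R = -1$ ($R = \left(- \frac{1}{4}\right) 4 = -1$)
$s{\left(g,F \right)} = \frac{1}{-2 + F - g}$ ($s{\left(g,F \right)} = \frac{1}{F - \left(2 + g\right)} = \frac{1}{-2 + F - g}$)
$21 \cdot 20 \left(s{\left(-2,R \right)} - 3\right) \left(-5\right) = 21 \cdot 20 \left(- \frac{1}{2 - 2 - -1} - 3\right) \left(-5\right) = 420 \left(- \frac{1}{2 - 2 + 1} - 3\right) \left(-5\right) = 420 \left(- 1^{-1} - 3\right) \left(-5\right) = 420 \left(\left(-1\right) 1 - 3\right) \left(-5\right) = 420 \left(-1 - 3\right) \left(-5\right) = 420 \left(\left(-4\right) \left(-5\right)\right) = 420 \cdot 20 = 8400$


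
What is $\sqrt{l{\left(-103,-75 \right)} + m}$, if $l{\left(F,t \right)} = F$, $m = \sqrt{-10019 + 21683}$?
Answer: $\sqrt{5} \approx 2.2361$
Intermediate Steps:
$m = 108$ ($m = \sqrt{11664} = 108$)
$\sqrt{l{\left(-103,-75 \right)} + m} = \sqrt{-103 + 108} = \sqrt{5}$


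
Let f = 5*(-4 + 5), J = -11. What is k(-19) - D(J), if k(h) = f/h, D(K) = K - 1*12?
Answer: 432/19 ≈ 22.737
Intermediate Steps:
D(K) = -12 + K (D(K) = K - 12 = -12 + K)
f = 5 (f = 5*1 = 5)
k(h) = 5/h
k(-19) - D(J) = 5/(-19) - (-12 - 11) = 5*(-1/19) - 1*(-23) = -5/19 + 23 = 432/19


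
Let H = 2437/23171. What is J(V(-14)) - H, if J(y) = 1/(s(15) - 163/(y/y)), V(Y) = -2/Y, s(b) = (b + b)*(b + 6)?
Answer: -1114908/10820857 ≈ -0.10303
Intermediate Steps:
s(b) = 2*b*(6 + b) (s(b) = (2*b)*(6 + b) = 2*b*(6 + b))
H = 2437/23171 (H = 2437*(1/23171) = 2437/23171 ≈ 0.10517)
J(y) = 1/467 (J(y) = 1/(2*15*(6 + 15) - 163/(y/y)) = 1/(2*15*21 - 163/1) = 1/(630 - 163*1) = 1/(630 - 163) = 1/467)
J(V(-14)) - H = 1/467 - 1*2437/23171 = 1/467 - 2437/23171 = -1114908/10820857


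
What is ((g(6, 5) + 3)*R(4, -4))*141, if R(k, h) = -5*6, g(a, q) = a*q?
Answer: -139590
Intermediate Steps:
R(k, h) = -30
((g(6, 5) + 3)*R(4, -4))*141 = ((6*5 + 3)*(-30))*141 = ((30 + 3)*(-30))*141 = (33*(-30))*141 = -990*141 = -139590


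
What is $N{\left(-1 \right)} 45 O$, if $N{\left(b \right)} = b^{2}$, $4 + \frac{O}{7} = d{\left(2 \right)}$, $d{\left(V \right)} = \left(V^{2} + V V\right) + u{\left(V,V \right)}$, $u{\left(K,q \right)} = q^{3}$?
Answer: $3780$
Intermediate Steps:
$d{\left(V \right)} = V^{3} + 2 V^{2}$ ($d{\left(V \right)} = \left(V^{2} + V V\right) + V^{3} = \left(V^{2} + V^{2}\right) + V^{3} = 2 V^{2} + V^{3} = V^{3} + 2 V^{2}$)
$O = 84$ ($O = -28 + 7 \cdot 2^{2} \left(2 + 2\right) = -28 + 7 \cdot 4 \cdot 4 = -28 + 7 \cdot 16 = -28 + 112 = 84$)
$N{\left(-1 \right)} 45 O = \left(-1\right)^{2} \cdot 45 \cdot 84 = 1 \cdot 45 \cdot 84 = 45 \cdot 84 = 3780$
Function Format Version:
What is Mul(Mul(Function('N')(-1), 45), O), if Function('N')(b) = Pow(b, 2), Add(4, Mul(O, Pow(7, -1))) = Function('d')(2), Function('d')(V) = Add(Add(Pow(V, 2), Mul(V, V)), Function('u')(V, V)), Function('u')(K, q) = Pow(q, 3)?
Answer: 3780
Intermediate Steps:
Function('d')(V) = Add(Pow(V, 3), Mul(2, Pow(V, 2))) (Function('d')(V) = Add(Add(Pow(V, 2), Mul(V, V)), Pow(V, 3)) = Add(Add(Pow(V, 2), Pow(V, 2)), Pow(V, 3)) = Add(Mul(2, Pow(V, 2)), Pow(V, 3)) = Add(Pow(V, 3), Mul(2, Pow(V, 2))))
O = 84 (O = Add(-28, Mul(7, Mul(Pow(2, 2), Add(2, 2)))) = Add(-28, Mul(7, Mul(4, 4))) = Add(-28, Mul(7, 16)) = Add(-28, 112) = 84)
Mul(Mul(Function('N')(-1), 45), O) = Mul(Mul(Pow(-1, 2), 45), 84) = Mul(Mul(1, 45), 84) = Mul(45, 84) = 3780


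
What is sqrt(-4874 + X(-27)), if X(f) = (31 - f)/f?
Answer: 2*I*sqrt(98742)/9 ≈ 69.829*I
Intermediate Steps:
X(f) = (31 - f)/f
sqrt(-4874 + X(-27)) = sqrt(-4874 + (31 - 1*(-27))/(-27)) = sqrt(-4874 - (31 + 27)/27) = sqrt(-4874 - 1/27*58) = sqrt(-4874 - 58/27) = sqrt(-131656/27) = 2*I*sqrt(98742)/9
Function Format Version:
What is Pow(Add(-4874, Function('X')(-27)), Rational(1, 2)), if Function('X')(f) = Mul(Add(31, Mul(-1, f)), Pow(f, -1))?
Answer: Mul(Rational(2, 9), I, Pow(98742, Rational(1, 2))) ≈ Mul(69.829, I)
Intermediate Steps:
Function('X')(f) = Mul(Pow(f, -1), Add(31, Mul(-1, f)))
Pow(Add(-4874, Function('X')(-27)), Rational(1, 2)) = Pow(Add(-4874, Mul(Pow(-27, -1), Add(31, Mul(-1, -27)))), Rational(1, 2)) = Pow(Add(-4874, Mul(Rational(-1, 27), Add(31, 27))), Rational(1, 2)) = Pow(Add(-4874, Mul(Rational(-1, 27), 58)), Rational(1, 2)) = Pow(Add(-4874, Rational(-58, 27)), Rational(1, 2)) = Pow(Rational(-131656, 27), Rational(1, 2)) = Mul(Rational(2, 9), I, Pow(98742, Rational(1, 2)))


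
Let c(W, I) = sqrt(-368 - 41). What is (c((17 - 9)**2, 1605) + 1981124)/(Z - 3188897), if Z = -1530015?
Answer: -495281/1179728 - I*sqrt(409)/4718912 ≈ -0.41983 - 4.2857e-6*I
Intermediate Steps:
c(W, I) = I*sqrt(409) (c(W, I) = sqrt(-409) = I*sqrt(409))
(c((17 - 9)**2, 1605) + 1981124)/(Z - 3188897) = (I*sqrt(409) + 1981124)/(-1530015 - 3188897) = (1981124 + I*sqrt(409))/(-4718912) = (1981124 + I*sqrt(409))*(-1/4718912) = -495281/1179728 - I*sqrt(409)/4718912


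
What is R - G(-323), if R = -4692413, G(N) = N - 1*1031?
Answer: -4691059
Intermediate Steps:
G(N) = -1031 + N (G(N) = N - 1031 = -1031 + N)
R - G(-323) = -4692413 - (-1031 - 323) = -4692413 - 1*(-1354) = -4692413 + 1354 = -4691059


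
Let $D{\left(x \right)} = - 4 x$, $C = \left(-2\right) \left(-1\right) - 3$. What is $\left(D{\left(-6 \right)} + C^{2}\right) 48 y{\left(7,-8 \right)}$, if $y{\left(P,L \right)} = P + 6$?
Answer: $15600$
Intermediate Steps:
$C = -1$ ($C = 2 - 3 = -1$)
$y{\left(P,L \right)} = 6 + P$
$\left(D{\left(-6 \right)} + C^{2}\right) 48 y{\left(7,-8 \right)} = \left(\left(-4\right) \left(-6\right) + \left(-1\right)^{2}\right) 48 \left(6 + 7\right) = \left(24 + 1\right) 48 \cdot 13 = 25 \cdot 48 \cdot 13 = 1200 \cdot 13 = 15600$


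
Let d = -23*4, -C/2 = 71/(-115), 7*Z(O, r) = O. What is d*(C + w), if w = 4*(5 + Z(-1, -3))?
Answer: -66536/35 ≈ -1901.0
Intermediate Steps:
Z(O, r) = O/7
w = 136/7 (w = 4*(5 + (⅐)*(-1)) = 4*(5 - ⅐) = 4*(34/7) = 136/7 ≈ 19.429)
C = 142/115 (C = -142/(-115) = -142*(-1)/115 = -2*(-71/115) = 142/115 ≈ 1.2348)
d = -92
d*(C + w) = -92*(142/115 + 136/7) = -92*16634/805 = -66536/35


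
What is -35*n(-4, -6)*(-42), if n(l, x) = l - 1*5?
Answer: -13230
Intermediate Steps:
n(l, x) = -5 + l (n(l, x) = l - 5 = -5 + l)
-35*n(-4, -6)*(-42) = -35*(-5 - 4)*(-42) = -35*(-9)*(-42) = 315*(-42) = -13230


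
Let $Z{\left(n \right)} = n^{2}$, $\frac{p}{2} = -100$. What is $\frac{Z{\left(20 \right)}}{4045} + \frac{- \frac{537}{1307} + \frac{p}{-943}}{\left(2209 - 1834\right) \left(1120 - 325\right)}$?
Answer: $\frac{29394950652281}{297258442745625} \approx 0.098887$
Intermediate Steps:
$p = -200$ ($p = 2 \left(-100\right) = -200$)
$\frac{Z{\left(20 \right)}}{4045} + \frac{- \frac{537}{1307} + \frac{p}{-943}}{\left(2209 - 1834\right) \left(1120 - 325\right)} = \frac{20^{2}}{4045} + \frac{- \frac{537}{1307} - \frac{200}{-943}}{\left(2209 - 1834\right) \left(1120 - 325\right)} = 400 \cdot \frac{1}{4045} + \frac{\left(-537\right) \frac{1}{1307} - - \frac{200}{943}}{375 \cdot 795} = \frac{80}{809} + \frac{- \frac{537}{1307} + \frac{200}{943}}{298125} = \frac{80}{809} - \frac{244991}{367439360625} = \frac{29394950652281}{297258442745625}$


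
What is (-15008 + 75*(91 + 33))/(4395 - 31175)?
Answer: 1427/6695 ≈ 0.21314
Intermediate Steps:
(-15008 + 75*(91 + 33))/(4395 - 31175) = (-15008 + 75*124)/(-26780) = (-15008 + 9300)*(-1/26780) = -5708*(-1/26780) = 1427/6695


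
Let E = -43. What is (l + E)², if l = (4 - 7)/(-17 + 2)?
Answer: 45796/25 ≈ 1831.8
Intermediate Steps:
l = ⅕ (l = -3/(-15) = -3*(-1/15) = ⅕ ≈ 0.20000)
(l + E)² = (⅕ - 43)² = (-214/5)² = 45796/25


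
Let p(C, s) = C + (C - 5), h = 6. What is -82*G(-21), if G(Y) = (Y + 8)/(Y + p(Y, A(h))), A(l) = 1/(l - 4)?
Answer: -533/34 ≈ -15.676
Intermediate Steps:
A(l) = 1/(-4 + l)
p(C, s) = -5 + 2*C (p(C, s) = C + (-5 + C) = -5 + 2*C)
G(Y) = (8 + Y)/(-5 + 3*Y) (G(Y) = (Y + 8)/(Y + (-5 + 2*Y)) = (8 + Y)/(-5 + 3*Y))
-82*G(-21) = -82*(8 - 21)/(-5 + 3*(-21)) = -82*(-13)/(-5 - 63) = -82*(-13)/(-68) = -(-41)*(-13)/34 = -82*13/68 = -533/34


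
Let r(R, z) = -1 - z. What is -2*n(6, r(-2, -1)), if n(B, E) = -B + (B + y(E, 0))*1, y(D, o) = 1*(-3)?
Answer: 6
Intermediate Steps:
y(D, o) = -3
n(B, E) = -3 (n(B, E) = -B + (B - 3)*1 = -B + (-3 + B)*1 = -B + (-3 + B) = -3)
-2*n(6, r(-2, -1)) = -2*(-3) = 6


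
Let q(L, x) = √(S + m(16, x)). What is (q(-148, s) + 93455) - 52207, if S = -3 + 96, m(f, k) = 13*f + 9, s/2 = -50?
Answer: 41248 + √310 ≈ 41266.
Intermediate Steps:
s = -100 (s = 2*(-50) = -100)
m(f, k) = 9 + 13*f
S = 93
q(L, x) = √310 (q(L, x) = √(93 + (9 + 13*16)) = √(93 + (9 + 208)) = √(93 + 217) = √310)
(q(-148, s) + 93455) - 52207 = (√310 + 93455) - 52207 = (93455 + √310) - 52207 = 41248 + √310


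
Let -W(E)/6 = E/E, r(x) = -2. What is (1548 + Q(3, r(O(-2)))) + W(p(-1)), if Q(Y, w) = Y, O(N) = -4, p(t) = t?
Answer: 1545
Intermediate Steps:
W(E) = -6 (W(E) = -6*E/E = -6*1 = -6)
(1548 + Q(3, r(O(-2)))) + W(p(-1)) = (1548 + 3) - 6 = 1551 - 6 = 1545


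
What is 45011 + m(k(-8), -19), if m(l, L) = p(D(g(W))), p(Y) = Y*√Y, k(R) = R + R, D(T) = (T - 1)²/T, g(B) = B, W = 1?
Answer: 45011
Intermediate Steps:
D(T) = (-1 + T)²/T
k(R) = 2*R
p(Y) = Y^(3/2)
m(l, L) = 0 (m(l, L) = ((-1 + 1)²/1)^(3/2) = (1*0²)^(3/2) = (1*0)^(3/2) = 0^(3/2) = 0)
45011 + m(k(-8), -19) = 45011 + 0 = 45011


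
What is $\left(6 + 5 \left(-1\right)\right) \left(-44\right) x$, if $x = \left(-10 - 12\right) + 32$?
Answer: $-440$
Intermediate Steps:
$x = 10$ ($x = -22 + 32 = 10$)
$\left(6 + 5 \left(-1\right)\right) \left(-44\right) x = \left(6 + 5 \left(-1\right)\right) \left(-44\right) 10 = \left(6 - 5\right) \left(-44\right) 10 = 1 \left(-44\right) 10 = \left(-44\right) 10 = -440$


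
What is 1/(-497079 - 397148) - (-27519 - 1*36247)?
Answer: 57021278881/894227 ≈ 63766.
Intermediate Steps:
1/(-497079 - 397148) - (-27519 - 1*36247) = 1/(-894227) - (-27519 - 36247) = -1/894227 - 1*(-63766) = -1/894227 + 63766 = 57021278881/894227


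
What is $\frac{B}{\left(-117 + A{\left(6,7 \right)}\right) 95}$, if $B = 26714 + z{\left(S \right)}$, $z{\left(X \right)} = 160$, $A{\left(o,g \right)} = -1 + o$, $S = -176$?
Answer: $- \frac{13437}{5320} \approx -2.5258$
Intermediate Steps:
$B = 26874$ ($B = 26714 + 160 = 26874$)
$\frac{B}{\left(-117 + A{\left(6,7 \right)}\right) 95} = \frac{26874}{\left(-117 + \left(-1 + 6\right)\right) 95} = \frac{26874}{\left(-117 + 5\right) 95} = \frac{26874}{\left(-112\right) 95} = \frac{26874}{-10640} = 26874 \left(- \frac{1}{10640}\right) = - \frac{13437}{5320}$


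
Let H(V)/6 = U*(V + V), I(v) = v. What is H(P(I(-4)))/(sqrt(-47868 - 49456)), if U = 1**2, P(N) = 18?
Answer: -108*I*sqrt(24331)/24331 ≈ -0.69238*I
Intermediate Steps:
U = 1
H(V) = 12*V (H(V) = 6*(1*(V + V)) = 6*(1*(2*V)) = 6*(2*V) = 12*V)
H(P(I(-4)))/(sqrt(-47868 - 49456)) = (12*18)/(sqrt(-47868 - 49456)) = 216/(sqrt(-97324)) = 216/((2*I*sqrt(24331))) = 216*(-I*sqrt(24331)/48662) = -108*I*sqrt(24331)/24331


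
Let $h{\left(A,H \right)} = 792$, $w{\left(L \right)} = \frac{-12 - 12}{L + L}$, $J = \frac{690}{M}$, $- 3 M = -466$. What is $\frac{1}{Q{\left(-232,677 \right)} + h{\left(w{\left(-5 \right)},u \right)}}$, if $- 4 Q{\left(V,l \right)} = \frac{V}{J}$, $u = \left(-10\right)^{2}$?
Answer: $\frac{1035}{833234} \approx 0.0012421$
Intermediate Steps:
$M = \frac{466}{3}$ ($M = \left(- \frac{1}{3}\right) \left(-466\right) = \frac{466}{3} \approx 155.33$)
$J = \frac{1035}{233}$ ($J = \frac{690}{\frac{466}{3}} = 690 \cdot \frac{3}{466} = \frac{1035}{233} \approx 4.4421$)
$u = 100$
$Q{\left(V,l \right)} = - \frac{233 V}{4140}$ ($Q{\left(V,l \right)} = - \frac{V \frac{1}{\frac{1035}{233}}}{4} = - \frac{V \frac{233}{1035}}{4} = - \frac{\frac{233}{1035} V}{4} = - \frac{233 V}{4140}$)
$w{\left(L \right)} = - \frac{12}{L}$ ($w{\left(L \right)} = - \frac{24}{2 L} = - 24 \frac{1}{2 L} = - \frac{12}{L}$)
$\frac{1}{Q{\left(-232,677 \right)} + h{\left(w{\left(-5 \right)},u \right)}} = \frac{1}{\left(- \frac{233}{4140}\right) \left(-232\right) + 792} = \frac{1}{\frac{13514}{1035} + 792} = \frac{1}{\frac{833234}{1035}} = \frac{1035}{833234}$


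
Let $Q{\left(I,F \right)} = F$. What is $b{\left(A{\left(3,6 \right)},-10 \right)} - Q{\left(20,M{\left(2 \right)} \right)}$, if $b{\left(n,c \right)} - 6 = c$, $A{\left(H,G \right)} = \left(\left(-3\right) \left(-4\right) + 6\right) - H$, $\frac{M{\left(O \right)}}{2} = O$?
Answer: $-8$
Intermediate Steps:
$M{\left(O \right)} = 2 O$
$A{\left(H,G \right)} = 18 - H$ ($A{\left(H,G \right)} = \left(12 + 6\right) - H = 18 - H$)
$b{\left(n,c \right)} = 6 + c$
$b{\left(A{\left(3,6 \right)},-10 \right)} - Q{\left(20,M{\left(2 \right)} \right)} = \left(6 - 10\right) - 2 \cdot 2 = -4 - 4 = -8$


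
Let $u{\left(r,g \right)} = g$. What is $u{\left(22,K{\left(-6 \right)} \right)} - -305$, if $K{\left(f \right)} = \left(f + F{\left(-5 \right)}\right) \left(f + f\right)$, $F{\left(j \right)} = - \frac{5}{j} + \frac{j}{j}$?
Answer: $353$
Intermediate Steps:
$F{\left(j \right)} = 1 - \frac{5}{j}$ ($F{\left(j \right)} = - \frac{5}{j} + 1 = 1 - \frac{5}{j}$)
$K{\left(f \right)} = 2 f \left(2 + f\right)$ ($K{\left(f \right)} = \left(f + \frac{-5 - 5}{-5}\right) \left(f + f\right) = \left(f - -2\right) 2 f = \left(f + 2\right) 2 f = \left(2 + f\right) 2 f = 2 f \left(2 + f\right)$)
$u{\left(22,K{\left(-6 \right)} \right)} - -305 = 2 \left(-6\right) \left(2 - 6\right) - -305 = 2 \left(-6\right) \left(-4\right) + \left(-10 + 315\right) = 48 + 305 = 353$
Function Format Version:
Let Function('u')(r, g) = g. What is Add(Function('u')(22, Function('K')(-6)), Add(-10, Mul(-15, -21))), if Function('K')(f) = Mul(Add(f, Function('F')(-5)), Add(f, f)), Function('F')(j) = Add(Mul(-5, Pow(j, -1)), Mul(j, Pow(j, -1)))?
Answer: 353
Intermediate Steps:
Function('F')(j) = Add(1, Mul(-5, Pow(j, -1))) (Function('F')(j) = Add(Mul(-5, Pow(j, -1)), 1) = Add(1, Mul(-5, Pow(j, -1))))
Function('K')(f) = Mul(2, f, Add(2, f)) (Function('K')(f) = Mul(Add(f, Mul(Pow(-5, -1), Add(-5, -5))), Add(f, f)) = Mul(Add(f, Mul(Rational(-1, 5), -10)), Mul(2, f)) = Mul(Add(f, 2), Mul(2, f)) = Mul(Add(2, f), Mul(2, f)) = Mul(2, f, Add(2, f)))
Add(Function('u')(22, Function('K')(-6)), Add(-10, Mul(-15, -21))) = Add(Mul(2, -6, Add(2, -6)), Add(-10, Mul(-15, -21))) = Add(Mul(2, -6, -4), Add(-10, 315)) = Add(48, 305) = 353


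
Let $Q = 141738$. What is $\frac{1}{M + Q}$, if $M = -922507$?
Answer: $- \frac{1}{780769} \approx -1.2808 \cdot 10^{-6}$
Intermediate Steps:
$\frac{1}{M + Q} = \frac{1}{-922507 + 141738} = \frac{1}{-780769} = - \frac{1}{780769}$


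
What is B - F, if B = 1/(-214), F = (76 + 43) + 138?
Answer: -54999/214 ≈ -257.00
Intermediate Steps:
F = 257 (F = 119 + 138 = 257)
B = -1/214 ≈ -0.0046729
B - F = -1/214 - 1*257 = -1/214 - 257 = -54999/214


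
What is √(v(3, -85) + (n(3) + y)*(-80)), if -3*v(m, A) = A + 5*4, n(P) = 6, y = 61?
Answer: I*√48045/3 ≈ 73.064*I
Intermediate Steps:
v(m, A) = -20/3 - A/3 (v(m, A) = -(A + 5*4)/3 = -(A + 20)/3 = -(20 + A)/3 = -20/3 - A/3)
√(v(3, -85) + (n(3) + y)*(-80)) = √((-20/3 - ⅓*(-85)) + (6 + 61)*(-80)) = √((-20/3 + 85/3) + 67*(-80)) = √(65/3 - 5360) = √(-16015/3) = I*√48045/3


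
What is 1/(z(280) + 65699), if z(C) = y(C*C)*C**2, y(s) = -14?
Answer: -1/1031901 ≈ -9.6908e-7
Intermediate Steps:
z(C) = -14*C**2
1/(z(280) + 65699) = 1/(-14*280**2 + 65699) = 1/(-14*78400 + 65699) = 1/(-1097600 + 65699) = 1/(-1031901) = -1/1031901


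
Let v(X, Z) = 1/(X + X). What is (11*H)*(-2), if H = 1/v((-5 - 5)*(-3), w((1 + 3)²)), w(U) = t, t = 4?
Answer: -1320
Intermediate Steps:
w(U) = 4
v(X, Z) = 1/(2*X)
H = 60 (H = 1/(1/(2*(((-5 - 5)*(-3))))) = 1/(1/(2*((-10*(-3))))) = 1/((½)/30) = 1/((½)*(1/30)) = 1/(1/60) = 60)
(11*H)*(-2) = (11*60)*(-2) = 660*(-2) = -1320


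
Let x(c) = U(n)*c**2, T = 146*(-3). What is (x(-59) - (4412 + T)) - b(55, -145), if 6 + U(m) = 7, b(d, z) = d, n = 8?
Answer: -548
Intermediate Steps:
T = -438
U(m) = 1 (U(m) = -6 + 7 = 1)
x(c) = c**2 (x(c) = 1*c**2 = c**2)
(x(-59) - (4412 + T)) - b(55, -145) = ((-59)**2 - (4412 - 438)) - 1*55 = (3481 - 1*3974) - 55 = (3481 - 3974) - 55 = -493 - 55 = -548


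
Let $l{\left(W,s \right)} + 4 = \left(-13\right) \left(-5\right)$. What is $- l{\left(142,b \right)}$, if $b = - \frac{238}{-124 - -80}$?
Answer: $-61$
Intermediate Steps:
$b = \frac{119}{22}$ ($b = - \frac{238}{-124 + 80} = - \frac{238}{-44} = \left(-238\right) \left(- \frac{1}{44}\right) = \frac{119}{22} \approx 5.4091$)
$l{\left(W,s \right)} = 61$ ($l{\left(W,s \right)} = -4 - -65 = -4 + 65 = 61$)
$- l{\left(142,b \right)} = \left(-1\right) 61 = -61$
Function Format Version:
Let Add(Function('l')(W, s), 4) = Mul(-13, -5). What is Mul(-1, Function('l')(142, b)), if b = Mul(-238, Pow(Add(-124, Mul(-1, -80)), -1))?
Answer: -61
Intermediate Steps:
b = Rational(119, 22) (b = Mul(-238, Pow(Add(-124, 80), -1)) = Mul(-238, Pow(-44, -1)) = Mul(-238, Rational(-1, 44)) = Rational(119, 22) ≈ 5.4091)
Function('l')(W, s) = 61 (Function('l')(W, s) = Add(-4, Mul(-13, -5)) = Add(-4, 65) = 61)
Mul(-1, Function('l')(142, b)) = Mul(-1, 61) = -61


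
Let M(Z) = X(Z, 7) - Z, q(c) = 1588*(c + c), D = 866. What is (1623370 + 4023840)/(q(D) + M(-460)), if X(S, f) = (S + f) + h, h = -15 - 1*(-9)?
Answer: 5647210/2750417 ≈ 2.0532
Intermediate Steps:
h = -6 (h = -15 + 9 = -6)
q(c) = 3176*c (q(c) = 1588*(2*c) = 3176*c)
X(S, f) = -6 + S + f (X(S, f) = (S + f) - 6 = -6 + S + f)
M(Z) = 1 (M(Z) = (-6 + Z + 7) - Z = (1 + Z) - Z = 1)
(1623370 + 4023840)/(q(D) + M(-460)) = (1623370 + 4023840)/(3176*866 + 1) = 5647210/(2750416 + 1) = 5647210/2750417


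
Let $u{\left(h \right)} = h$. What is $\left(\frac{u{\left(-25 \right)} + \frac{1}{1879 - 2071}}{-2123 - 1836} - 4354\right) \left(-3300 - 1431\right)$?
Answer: $\frac{5219227389847}{253376} \approx 2.0599 \cdot 10^{7}$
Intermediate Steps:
$\left(\frac{u{\left(-25 \right)} + \frac{1}{1879 - 2071}}{-2123 - 1836} - 4354\right) \left(-3300 - 1431\right) = \left(\frac{-25 + \frac{1}{1879 - 2071}}{-2123 - 1836} - 4354\right) \left(-3300 - 1431\right) = \left(\frac{-25 + \frac{1}{-192}}{-3959} - 4354\right) \left(-4731\right) = \left(\left(-25 - \frac{1}{192}\right) \left(- \frac{1}{3959}\right) - 4354\right) \left(-4731\right) = \left(\left(- \frac{4801}{192}\right) \left(- \frac{1}{3959}\right) - 4354\right) \left(-4731\right) = \left(\frac{4801}{760128} - 4354\right) \left(-4731\right) = \left(- \frac{3309592511}{760128}\right) \left(-4731\right) = \frac{5219227389847}{253376}$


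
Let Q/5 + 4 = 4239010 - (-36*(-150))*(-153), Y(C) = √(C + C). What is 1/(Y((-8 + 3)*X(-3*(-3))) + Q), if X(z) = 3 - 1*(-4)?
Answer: 2532603/64140779556097 - I*√70/641407795560970 ≈ 3.9485e-8 - 1.3044e-14*I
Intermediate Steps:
X(z) = 7 (X(z) = 3 + 4 = 7)
Y(C) = √2*√C (Y(C) = √(2*C) = √2*√C)
Q = 25326030 (Q = -20 + 5*(4239010 - (-36*(-150))*(-153)) = -20 + 5*(4239010 - 5400*(-153)) = -20 + 5*(4239010 - 1*(-826200)) = -20 + 5*(4239010 + 826200) = -20 + 5*5065210 = -20 + 25326050 = 25326030)
1/(Y((-8 + 3)*X(-3*(-3))) + Q) = 1/(√2*√((-8 + 3)*7) + 25326030) = 1/(√2*√(-5*7) + 25326030) = 1/(√2*√(-35) + 25326030) = 1/(√2*(I*√35) + 25326030) = 1/(I*√70 + 25326030) = 1/(25326030 + I*√70)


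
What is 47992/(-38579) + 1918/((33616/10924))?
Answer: 100837857407/162108958 ≈ 622.04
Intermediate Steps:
47992/(-38579) + 1918/((33616/10924)) = 47992*(-1/38579) + 1918/((33616*(1/10924))) = -47992/38579 + 1918/(8404/2731) = -47992/38579 + 1918*(2731/8404) = -47992/38579 + 2619029/4202 = 100837857407/162108958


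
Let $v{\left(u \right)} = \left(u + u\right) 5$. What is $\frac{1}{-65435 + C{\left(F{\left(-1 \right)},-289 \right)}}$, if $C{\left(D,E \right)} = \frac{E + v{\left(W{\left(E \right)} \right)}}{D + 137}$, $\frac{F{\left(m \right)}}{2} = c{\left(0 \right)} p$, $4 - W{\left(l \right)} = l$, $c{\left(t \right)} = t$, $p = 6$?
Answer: $- \frac{137}{8961954} \approx -1.5287 \cdot 10^{-5}$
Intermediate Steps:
$W{\left(l \right)} = 4 - l$
$F{\left(m \right)} = 0$ ($F{\left(m \right)} = 2 \cdot 0 \cdot 6 = 2 \cdot 0 = 0$)
$v{\left(u \right)} = 10 u$ ($v{\left(u \right)} = 2 u 5 = 10 u$)
$C{\left(D,E \right)} = \frac{40 - 9 E}{137 + D}$ ($C{\left(D,E \right)} = \frac{E + 10 \left(4 - E\right)}{D + 137} = \frac{E - \left(-40 + 10 E\right)}{137 + D} = \frac{40 - 9 E}{137 + D}$)
$\frac{1}{-65435 + C{\left(F{\left(-1 \right)},-289 \right)}} = \frac{1}{-65435 + \frac{40 - -2601}{137 + 0}} = \frac{1}{-65435 + \frac{40 + 2601}{137}} = \frac{1}{-65435 + \frac{1}{137} \cdot 2641} = \frac{1}{-65435 + \frac{2641}{137}} = \frac{1}{- \frac{8961954}{137}} = - \frac{137}{8961954}$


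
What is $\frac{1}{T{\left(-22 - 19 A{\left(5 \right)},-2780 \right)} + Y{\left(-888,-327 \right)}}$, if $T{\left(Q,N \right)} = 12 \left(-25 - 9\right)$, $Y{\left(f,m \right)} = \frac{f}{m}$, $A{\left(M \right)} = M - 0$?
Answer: $- \frac{109}{44176} \approx -0.0024674$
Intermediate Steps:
$A{\left(M \right)} = M$ ($A{\left(M \right)} = M + 0 = M$)
$T{\left(Q,N \right)} = -408$ ($T{\left(Q,N \right)} = 12 \left(-34\right) = -408$)
$\frac{1}{T{\left(-22 - 19 A{\left(5 \right)},-2780 \right)} + Y{\left(-888,-327 \right)}} = \frac{1}{-408 - \frac{888}{-327}} = \frac{1}{-408 - - \frac{296}{109}} = \frac{1}{-408 + \frac{296}{109}} = \frac{1}{- \frac{44176}{109}} = - \frac{109}{44176}$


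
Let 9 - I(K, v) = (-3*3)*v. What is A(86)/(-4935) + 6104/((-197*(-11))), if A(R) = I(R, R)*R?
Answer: -38599402/3564715 ≈ -10.828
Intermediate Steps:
I(K, v) = 9 + 9*v (I(K, v) = 9 - (-3*3)*v = 9 - (-9)*v = 9 + 9*v)
A(R) = R*(9 + 9*R) (A(R) = (9 + 9*R)*R = R*(9 + 9*R))
A(86)/(-4935) + 6104/((-197*(-11))) = (9*86*(1 + 86))/(-4935) + 6104/((-197*(-11))) = (9*86*87)*(-1/4935) + 6104/2167 = 67338*(-1/4935) + 6104*(1/2167) = -22446/1645 + 6104/2167 = -38599402/3564715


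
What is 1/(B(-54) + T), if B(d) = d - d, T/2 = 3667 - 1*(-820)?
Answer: 1/8974 ≈ 0.00011143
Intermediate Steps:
T = 8974 (T = 2*(3667 - 1*(-820)) = 2*(3667 + 820) = 2*4487 = 8974)
B(d) = 0
1/(B(-54) + T) = 1/(0 + 8974) = 1/8974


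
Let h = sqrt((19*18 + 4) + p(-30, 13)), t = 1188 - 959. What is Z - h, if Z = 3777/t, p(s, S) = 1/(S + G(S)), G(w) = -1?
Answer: 3777/229 - sqrt(12459)/6 ≈ -2.1099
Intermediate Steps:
t = 229
p(s, S) = 1/(-1 + S) (p(s, S) = 1/(S - 1) = 1/(-1 + S))
Z = 3777/229 ≈ 16.493
h = sqrt(12459)/6 (h = sqrt((19*18 + 4) + 1/(-1 + 13)) = sqrt((342 + 4) + 1/12) = sqrt(346 + 1/12) = sqrt(4153/12) = sqrt(12459)/6 ≈ 18.603)
Z - h = 3777/229 - sqrt(12459)/6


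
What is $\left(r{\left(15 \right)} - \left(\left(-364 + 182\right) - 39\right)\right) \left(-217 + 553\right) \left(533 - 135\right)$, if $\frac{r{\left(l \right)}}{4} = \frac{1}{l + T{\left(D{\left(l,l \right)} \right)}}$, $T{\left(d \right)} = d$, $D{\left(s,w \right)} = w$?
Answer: $\frac{147858592}{5} \approx 2.9572 \cdot 10^{7}$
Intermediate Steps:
$r{\left(l \right)} = \frac{2}{l}$ ($r{\left(l \right)} = \frac{4}{l + l} = \frac{4}{2 l} = 4 \frac{1}{2 l} = \frac{2}{l}$)
$\left(r{\left(15 \right)} - \left(\left(-364 + 182\right) - 39\right)\right) \left(-217 + 553\right) \left(533 - 135\right) = \left(\frac{2}{15} - \left(\left(-364 + 182\right) - 39\right)\right) \left(-217 + 553\right) \left(533 - 135\right) = \left(2 \cdot \frac{1}{15} - \left(-182 - 39\right)\right) 336 \cdot 398 = \left(\frac{2}{15} - -221\right) 133728 = \left(\frac{2}{15} + 221\right) 133728 = \frac{3317}{15} \cdot 133728 = \frac{147858592}{5}$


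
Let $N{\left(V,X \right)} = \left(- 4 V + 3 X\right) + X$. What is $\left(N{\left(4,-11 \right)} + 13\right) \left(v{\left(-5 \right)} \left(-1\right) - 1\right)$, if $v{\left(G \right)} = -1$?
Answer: $0$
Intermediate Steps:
$N{\left(V,X \right)} = - 4 V + 4 X$
$\left(N{\left(4,-11 \right)} + 13\right) \left(v{\left(-5 \right)} \left(-1\right) - 1\right) = \left(\left(\left(-4\right) 4 + 4 \left(-11\right)\right) + 13\right) \left(\left(-1\right) \left(-1\right) - 1\right) = \left(\left(-16 - 44\right) + 13\right) \left(1 - 1\right) = \left(-60 + 13\right) 0 = \left(-47\right) 0 = 0$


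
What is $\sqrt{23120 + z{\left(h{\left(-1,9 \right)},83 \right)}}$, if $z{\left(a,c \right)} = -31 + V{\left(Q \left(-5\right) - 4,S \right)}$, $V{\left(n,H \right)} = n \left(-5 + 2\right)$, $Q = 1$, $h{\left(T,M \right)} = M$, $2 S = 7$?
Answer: $2 \sqrt{5779} \approx 152.04$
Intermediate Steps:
$S = \frac{7}{2}$ ($S = \frac{1}{2} \cdot 7 = \frac{7}{2} \approx 3.5$)
$V{\left(n,H \right)} = - 3 n$ ($V{\left(n,H \right)} = n \left(-3\right) = - 3 n$)
$z{\left(a,c \right)} = -4$ ($z{\left(a,c \right)} = -31 - 3 \left(1 \left(-5\right) - 4\right) = -31 - 3 \left(-5 - 4\right) = -31 - -27 = -31 + 27 = -4$)
$\sqrt{23120 + z{\left(h{\left(-1,9 \right)},83 \right)}} = \sqrt{23120 - 4} = \sqrt{23116} = 2 \sqrt{5779}$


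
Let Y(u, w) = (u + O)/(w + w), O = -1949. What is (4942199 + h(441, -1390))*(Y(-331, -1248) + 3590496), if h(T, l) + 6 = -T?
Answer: 230663488940201/13 ≈ 1.7743e+13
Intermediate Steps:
h(T, l) = -6 - T
Y(u, w) = (-1949 + u)/(2*w) (Y(u, w) = (u - 1949)/(w + w) = (-1949 + u)/((2*w)) = (-1949 + u)*(1/(2*w)) = (-1949 + u)/(2*w))
(4942199 + h(441, -1390))*(Y(-331, -1248) + 3590496) = (4942199 + (-6 - 1*441))*((½)*(-1949 - 331)/(-1248) + 3590496) = (4942199 + (-6 - 441))*((½)*(-1/1248)*(-2280) + 3590496) = (4942199 - 447)*(95/104 + 3590496) = 4941752*(373411679/104) = 230663488940201/13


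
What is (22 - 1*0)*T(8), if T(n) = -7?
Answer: -154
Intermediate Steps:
(22 - 1*0)*T(8) = (22 - 1*0)*(-7) = (22 + 0)*(-7) = 22*(-7) = -154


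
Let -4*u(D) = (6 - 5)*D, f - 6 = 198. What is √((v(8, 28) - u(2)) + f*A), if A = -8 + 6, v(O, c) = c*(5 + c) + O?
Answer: √2098/2 ≈ 22.902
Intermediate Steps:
f = 204 (f = 6 + 198 = 204)
v(O, c) = O + c*(5 + c)
u(D) = -D/4 (u(D) = -(6 - 5)*D/4 = -D/4)
A = -2
√((v(8, 28) - u(2)) + f*A) = √(((8 + 28² + 5*28) - (-1)*2/4) + 204*(-2)) = √(((8 + 784 + 140) - 1*(-½)) - 408) = √((932 + ½) - 408) = √(1865/2 - 408) = √(1049/2) = √2098/2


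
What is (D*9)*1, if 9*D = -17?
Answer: -17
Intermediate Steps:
D = -17/9 (D = (⅑)*(-17) = -17/9 ≈ -1.8889)
(D*9)*1 = -17/9*9*1 = -17*1 = -17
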